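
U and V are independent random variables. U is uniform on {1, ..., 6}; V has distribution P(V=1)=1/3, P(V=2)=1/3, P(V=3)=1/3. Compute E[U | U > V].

53/12

P(U > V) = 2/3.
Summing U·P(x,y) over outcomes with U > V gives 53/18.
E[U | U > V] = (53/18) / (2/3) = 53/12.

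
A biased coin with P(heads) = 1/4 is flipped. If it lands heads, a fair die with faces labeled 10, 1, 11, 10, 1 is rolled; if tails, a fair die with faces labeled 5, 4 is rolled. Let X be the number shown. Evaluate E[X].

201/40

E[X | heads] = (10+1+11+10+1)/5 = 33/5.
E[X | tails] = (5+4)/2 = 9/2.
By the law of total expectation,
E[X] = (1/4)·(33/5) + (3/4)·(9/2) = 201/40.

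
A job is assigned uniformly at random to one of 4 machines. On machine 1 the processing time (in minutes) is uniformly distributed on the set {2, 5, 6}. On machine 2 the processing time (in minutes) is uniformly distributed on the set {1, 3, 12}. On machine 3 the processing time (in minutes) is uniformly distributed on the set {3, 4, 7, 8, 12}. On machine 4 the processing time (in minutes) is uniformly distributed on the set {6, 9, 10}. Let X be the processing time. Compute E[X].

E[X | machine 1] = (2+5+6)/3 = 13/3.
E[X | machine 2] = (1+3+12)/3 = 16/3.
E[X | machine 3] = (3+4+7+8+12)/5 = 34/5.
E[X | machine 4] = (6+9+10)/3 = 25/3.
E[X] = (1/4)·(13/3) + (1/4)·(16/3) + (1/4)·(34/5) + (1/4)·(25/3) = 31/5.

31/5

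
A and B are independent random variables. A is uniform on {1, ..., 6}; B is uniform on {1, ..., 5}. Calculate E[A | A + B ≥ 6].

P(A + B ≥ 6) = 2/3.
Summing A·P(x,y) over outcomes with A + B ≥ 6 gives 17/6.
E[A | A + B ≥ 6] = (17/6) / (2/3) = 17/4.

17/4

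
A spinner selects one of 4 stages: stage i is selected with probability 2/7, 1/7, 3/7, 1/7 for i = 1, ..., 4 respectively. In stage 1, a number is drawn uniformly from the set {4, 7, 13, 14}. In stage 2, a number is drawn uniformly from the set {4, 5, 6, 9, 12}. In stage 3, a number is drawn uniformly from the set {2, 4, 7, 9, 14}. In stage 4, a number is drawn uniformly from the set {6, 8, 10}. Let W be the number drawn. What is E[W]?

279/35

E[W | stage 1] = (4+7+13+14)/4 = 19/2.
E[W | stage 2] = (4+5+6+9+12)/5 = 36/5.
E[W | stage 3] = (2+4+7+9+14)/5 = 36/5.
E[W | stage 4] = (6+8+10)/3 = 8.
By the law of total expectation,
E[W] = (2/7)·(19/2) + (1/7)·(36/5) + (3/7)·(36/5) + (1/7)·(8) = 279/35.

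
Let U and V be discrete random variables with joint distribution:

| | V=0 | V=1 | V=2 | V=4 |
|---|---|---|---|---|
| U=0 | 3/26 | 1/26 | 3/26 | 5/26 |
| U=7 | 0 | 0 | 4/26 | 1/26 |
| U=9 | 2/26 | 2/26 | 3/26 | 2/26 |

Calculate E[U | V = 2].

P(V = 2) = 5/13.
Σ U·P over the event = 0·(3/26) + 7·(4/26) + 9·(3/26) = 55/26.
E[U | V = 2] = (55/26) / (5/13) = 11/2.

11/2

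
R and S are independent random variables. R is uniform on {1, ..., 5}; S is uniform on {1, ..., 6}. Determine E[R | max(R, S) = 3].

12/5

Outcomes with max(R, S) = 3: (1,3), (2,3), (3,1), (3,2), (3,3), each with probability 1/30.
E[R | max(R, S) = 3] = (1 + 2 + 3 + 3 + 3) / 5 = 12/5.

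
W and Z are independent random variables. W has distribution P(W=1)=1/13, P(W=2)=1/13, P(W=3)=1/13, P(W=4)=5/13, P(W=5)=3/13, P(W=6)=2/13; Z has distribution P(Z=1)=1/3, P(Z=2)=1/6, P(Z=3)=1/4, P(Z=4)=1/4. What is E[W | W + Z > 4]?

603/137

P(W + Z > 4) = 137/156.
Summing W·P(x,y) over outcomes with W + Z > 4 gives 201/52.
E[W | W + Z > 4] = (201/52) / (137/156) = 603/137.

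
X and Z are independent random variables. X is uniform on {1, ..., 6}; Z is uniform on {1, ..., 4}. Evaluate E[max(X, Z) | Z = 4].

9/2

P(Z = 4) = 1/4.
Summing max(X,Z)·P(x,y) over outcomes with Z = 4 gives 9/8.
E[max(X, Z) | Z = 4] = (9/8) / (1/4) = 9/2.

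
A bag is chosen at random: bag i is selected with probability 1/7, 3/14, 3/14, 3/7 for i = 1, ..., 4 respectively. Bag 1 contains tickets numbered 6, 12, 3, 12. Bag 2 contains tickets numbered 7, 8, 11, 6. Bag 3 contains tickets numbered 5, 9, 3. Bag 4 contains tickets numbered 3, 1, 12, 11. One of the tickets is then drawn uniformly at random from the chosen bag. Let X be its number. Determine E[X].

E[X | bag 1] = (6+12+3+12)/4 = 33/4.
E[X | bag 2] = (7+8+11+6)/4 = 8.
E[X | bag 3] = (5+9+3)/3 = 17/3.
E[X | bag 4] = (3+1+12+11)/4 = 27/4.
E[X] = (1/7)·(33/4) + (3/14)·(8) + (3/14)·(17/3) + (3/7)·(27/4) = 7.

7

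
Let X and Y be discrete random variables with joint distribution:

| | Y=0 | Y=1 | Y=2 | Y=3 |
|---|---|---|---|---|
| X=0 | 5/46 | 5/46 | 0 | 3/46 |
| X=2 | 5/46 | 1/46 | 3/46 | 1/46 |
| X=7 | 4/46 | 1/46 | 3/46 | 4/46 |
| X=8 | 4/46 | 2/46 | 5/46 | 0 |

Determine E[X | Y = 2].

P(Y = 2) = 11/46.
Σ X·P over the event = 2·(3/46) + 7·(3/46) + 8·(5/46) = 67/46.
E[X | Y = 2] = (67/46) / (11/46) = 67/11.

67/11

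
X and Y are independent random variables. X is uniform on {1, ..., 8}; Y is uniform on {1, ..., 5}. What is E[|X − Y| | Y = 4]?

Outcomes with Y = 4: (1,4), (2,4), (3,4), (4,4), (5,4), (6,4), (7,4), (8,4), each with probability 1/40.
E[|X − Y| | Y = 4] = (3 + 2 + 1 + 0 + 1 + 2 + 3 + 4) / 8 = 2.

2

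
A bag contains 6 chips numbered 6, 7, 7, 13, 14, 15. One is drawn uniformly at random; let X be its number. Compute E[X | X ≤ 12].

P(X ≤ 12) = 1/2.
Σ over the event: 6·1/6 + 7·1/3 = 10/3.
E[X | X ≤ 12] = (10/3) / (1/2) = 20/3.

20/3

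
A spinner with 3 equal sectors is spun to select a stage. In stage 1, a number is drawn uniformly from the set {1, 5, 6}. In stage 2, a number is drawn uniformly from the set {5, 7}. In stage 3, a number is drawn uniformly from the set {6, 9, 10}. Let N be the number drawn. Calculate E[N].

E[N | stage 1] = (1+5+6)/3 = 4.
E[N | stage 2] = (5+7)/2 = 6.
E[N | stage 3] = (6+9+10)/3 = 25/3.
E[N] = (1/3)·(4) + (1/3)·(6) + (1/3)·(25/3) = 55/9.

55/9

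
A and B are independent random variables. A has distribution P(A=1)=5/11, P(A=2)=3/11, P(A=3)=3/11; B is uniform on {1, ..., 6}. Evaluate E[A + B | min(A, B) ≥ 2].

13/2

P(min(A, B) ≥ 2) = 5/11.
Summing (A+B)·P(x,y) over outcomes with min(A, B) ≥ 2 gives 65/22.
E[A + B | min(A, B) ≥ 2] = (65/22) / (5/11) = 13/2.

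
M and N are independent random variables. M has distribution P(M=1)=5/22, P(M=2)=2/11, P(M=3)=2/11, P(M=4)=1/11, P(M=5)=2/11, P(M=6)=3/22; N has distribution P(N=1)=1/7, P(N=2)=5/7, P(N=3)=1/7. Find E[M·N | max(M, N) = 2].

138/49

P(max(M, N) = 2) = 7/22.
Summing MN·P(x,y) over outcomes with max(M, N) = 2 gives 69/77.
E[M·N | max(M, N) = 2] = (69/77) / (7/22) = 138/49.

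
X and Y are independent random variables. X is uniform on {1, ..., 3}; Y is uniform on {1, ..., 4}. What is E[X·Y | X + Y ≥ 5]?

P(X + Y ≥ 5) = 1/2.
Summing XY·P(x,y) over outcomes with X + Y ≥ 5 gives 15/4.
E[X·Y | X + Y ≥ 5] = (15/4) / (1/2) = 15/2.

15/2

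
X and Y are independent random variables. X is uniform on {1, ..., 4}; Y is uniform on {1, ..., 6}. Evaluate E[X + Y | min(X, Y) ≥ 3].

P(min(X, Y) ≥ 3) = 1/3.
Summing (X+Y)·P(x,y) over outcomes with min(X, Y) ≥ 3 gives 8/3.
E[X + Y | min(X, Y) ≥ 3] = (8/3) / (1/3) = 8.

8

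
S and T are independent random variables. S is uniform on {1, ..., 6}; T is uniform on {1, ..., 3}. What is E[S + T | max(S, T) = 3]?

P(max(S, T) = 3) = 5/18.
Summing (S+T)·P(x,y) over outcomes with max(S, T) = 3 gives 4/3.
E[S + T | max(S, T) = 3] = (4/3) / (5/18) = 24/5.

24/5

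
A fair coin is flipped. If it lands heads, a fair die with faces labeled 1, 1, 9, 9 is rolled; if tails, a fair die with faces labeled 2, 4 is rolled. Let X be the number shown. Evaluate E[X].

4

E[X | heads] = (1+1+9+9)/4 = 5.
E[X | tails] = (2+4)/2 = 3.
By the law of total expectation,
E[X] = (1/2)·(5) + (1/2)·(3) = 4.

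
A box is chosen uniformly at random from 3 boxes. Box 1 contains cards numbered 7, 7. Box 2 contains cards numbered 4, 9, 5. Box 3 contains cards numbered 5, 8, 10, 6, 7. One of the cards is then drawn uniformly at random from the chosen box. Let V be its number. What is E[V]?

101/15

E[V | box 1] = (7+7)/2 = 7.
E[V | box 2] = (4+9+5)/3 = 6.
E[V | box 3] = (5+8+10+6+7)/5 = 36/5.
E[V] = (1/3)·(7) + (1/3)·(6) + (1/3)·(36/5) = 101/15.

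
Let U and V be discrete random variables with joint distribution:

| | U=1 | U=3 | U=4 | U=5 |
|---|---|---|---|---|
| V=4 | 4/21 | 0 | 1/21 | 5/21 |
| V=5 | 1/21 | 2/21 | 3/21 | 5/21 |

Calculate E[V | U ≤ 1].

21/5

P(U ≤ 1) = 5/21.
Summing V·P(U=x,V=y) over the conditioning event gives 1.
E[V | U ≤ 1] = (1) / (5/21) = 21/5.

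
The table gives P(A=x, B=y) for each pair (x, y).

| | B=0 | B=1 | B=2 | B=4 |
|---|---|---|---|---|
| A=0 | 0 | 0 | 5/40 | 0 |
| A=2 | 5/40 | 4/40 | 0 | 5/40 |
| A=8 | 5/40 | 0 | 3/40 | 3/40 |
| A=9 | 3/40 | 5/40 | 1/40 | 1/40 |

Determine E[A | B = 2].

P(B = 2) = 9/40.
Σ A·P over the event = 0·(5/40) + 8·(3/40) + 9·(1/40) = 33/40.
E[A | B = 2] = (33/40) / (9/40) = 11/3.

11/3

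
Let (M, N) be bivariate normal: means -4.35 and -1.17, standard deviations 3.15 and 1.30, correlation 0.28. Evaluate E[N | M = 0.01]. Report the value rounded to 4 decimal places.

-0.6662

E[N | M=x] = μ_N + ρ(σ_N/σ_M)(x − μ_M) for jointly normal variables.
E[N | M=0.01] = -1.17 + (0.28)·(1.30/3.15)·(0.01 − (-4.35)) = -1.17 + (0.11556)·(4.36) = -0.6662.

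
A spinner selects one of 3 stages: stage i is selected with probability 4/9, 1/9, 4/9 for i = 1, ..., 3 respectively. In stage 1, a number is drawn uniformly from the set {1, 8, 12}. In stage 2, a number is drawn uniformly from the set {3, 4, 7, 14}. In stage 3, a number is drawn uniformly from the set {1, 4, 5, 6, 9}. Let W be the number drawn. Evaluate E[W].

55/9

E[W | stage 1] = (1+8+12)/3 = 7.
E[W | stage 2] = (3+4+7+14)/4 = 7.
E[W | stage 3] = (1+4+5+6+9)/5 = 5.
E[W] = (4/9)·(7) + (1/9)·(7) + (4/9)·(5) = 55/9.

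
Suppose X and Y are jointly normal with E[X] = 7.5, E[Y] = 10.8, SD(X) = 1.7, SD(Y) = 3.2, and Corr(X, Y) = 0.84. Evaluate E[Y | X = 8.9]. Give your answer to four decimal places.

The regression of Y on X has slope ρ·σ_Y/σ_X and passes through (μ_X, μ_Y).
E[Y | X=8.9] = 10.8 + (0.84)·(3.2/1.7)·(8.9 − (7.5)) = 10.8 + (1.581176)·(1.4) = 13.0136.

13.0136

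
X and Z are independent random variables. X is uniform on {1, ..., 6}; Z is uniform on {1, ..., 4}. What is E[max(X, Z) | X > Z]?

P(X > Z) = 7/12.
Summing max(X,Z)·P(x,y) over outcomes with X > Z gives 8/3.
E[max(X, Z) | X > Z] = (8/3) / (7/12) = 32/7.

32/7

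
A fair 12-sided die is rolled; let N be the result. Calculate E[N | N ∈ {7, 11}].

9

P(N ∈ {7, 11}) = 1/6.
Σ over the event: 7·1/12 + 11·1/12 = 3/2.
E[N | N ∈ {7, 11}] = (3/2) / (1/6) = 9.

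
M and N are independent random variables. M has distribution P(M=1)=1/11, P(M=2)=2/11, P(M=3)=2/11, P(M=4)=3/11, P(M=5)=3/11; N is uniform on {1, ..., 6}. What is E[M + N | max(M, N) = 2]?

P(max(M, N) = 2) = 5/66.
Summing (M+N)·P(x,y) over outcomes with max(M, N) = 2 gives 17/66.
E[M + N | max(M, N) = 2] = (17/66) / (5/66) = 17/5.

17/5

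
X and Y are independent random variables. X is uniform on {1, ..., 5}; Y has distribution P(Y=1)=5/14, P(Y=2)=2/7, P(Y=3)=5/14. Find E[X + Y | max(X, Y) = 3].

P(max(X, Y) = 3) = 12/35.
Summing (X+Y)·P(x,y) over outcomes with max(X, Y) = 3 gives 23/14.
E[X + Y | max(X, Y) = 3] = (23/14) / (12/35) = 115/24.

115/24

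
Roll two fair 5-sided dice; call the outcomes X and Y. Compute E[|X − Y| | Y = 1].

2

Outcomes with Y = 1: (1,1), (2,1), (3,1), (4,1), (5,1), each with probability 1/25.
E[|X − Y| | Y = 1] = (0 + 1 + 2 + 3 + 4) / 5 = 2.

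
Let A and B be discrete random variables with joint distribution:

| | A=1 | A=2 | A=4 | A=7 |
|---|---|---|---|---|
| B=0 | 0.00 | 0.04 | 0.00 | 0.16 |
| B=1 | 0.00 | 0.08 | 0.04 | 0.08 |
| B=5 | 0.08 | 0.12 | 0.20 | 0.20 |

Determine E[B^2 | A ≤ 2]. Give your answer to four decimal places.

P(A ≤ 2) = 0.32.
Summing B^2·P(A=x,B=y) over the conditioning event gives 5.08.
E[B^2 | A ≤ 2] = (5.08) / (0.32) = 15.8750.

15.8750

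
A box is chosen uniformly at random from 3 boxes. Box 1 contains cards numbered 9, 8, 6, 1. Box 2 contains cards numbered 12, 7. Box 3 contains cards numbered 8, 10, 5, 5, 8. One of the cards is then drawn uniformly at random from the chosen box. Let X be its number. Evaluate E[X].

227/30

E[X | box 1] = (9+8+6+1)/4 = 6.
E[X | box 2] = (12+7)/2 = 19/2.
E[X | box 3] = (8+10+5+5+8)/5 = 36/5.
By the law of total expectation,
E[X] = (1/3)·(6) + (1/3)·(19/2) + (1/3)·(36/5) = 227/30.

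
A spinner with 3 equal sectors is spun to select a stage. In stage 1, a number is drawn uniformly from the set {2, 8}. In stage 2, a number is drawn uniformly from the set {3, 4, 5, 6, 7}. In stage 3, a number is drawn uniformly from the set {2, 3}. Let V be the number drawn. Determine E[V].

E[V | stage 1] = (2+8)/2 = 5.
E[V | stage 2] = (3+4+5+6+7)/5 = 5.
E[V | stage 3] = (2+3)/2 = 5/2.
E[V] = (1/3)·(5) + (1/3)·(5) + (1/3)·(5/2) = 25/6.

25/6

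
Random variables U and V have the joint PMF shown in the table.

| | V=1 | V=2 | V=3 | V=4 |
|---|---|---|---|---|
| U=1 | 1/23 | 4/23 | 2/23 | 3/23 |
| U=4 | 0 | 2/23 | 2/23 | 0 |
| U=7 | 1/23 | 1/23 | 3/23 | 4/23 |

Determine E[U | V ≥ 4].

P(V ≥ 4) = 7/23.
Σ U·P over the event = 1·(3/23) + 7·(4/23) = 31/23.
E[U | V ≥ 4] = (31/23) / (7/23) = 31/7.

31/7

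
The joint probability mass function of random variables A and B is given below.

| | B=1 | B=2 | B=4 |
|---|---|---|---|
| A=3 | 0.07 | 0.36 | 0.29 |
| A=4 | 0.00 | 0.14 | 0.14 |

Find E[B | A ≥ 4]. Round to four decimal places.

P(A ≥ 4) = 0.28.
Σ B·P over the event = 2·(0.14) + 4·(0.14) = 0.84.
E[B | A ≥ 4] = (0.84) / (0.28) = 3.0000.

3.0000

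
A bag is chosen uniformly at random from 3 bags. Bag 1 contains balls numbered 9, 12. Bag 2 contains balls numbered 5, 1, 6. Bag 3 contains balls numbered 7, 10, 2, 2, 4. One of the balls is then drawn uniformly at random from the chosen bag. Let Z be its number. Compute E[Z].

E[Z | bag 1] = (9+12)/2 = 21/2.
E[Z | bag 2] = (5+1+6)/3 = 4.
E[Z | bag 3] = (7+10+2+2+4)/5 = 5.
E[Z] = (1/3)·(21/2) + (1/3)·(4) + (1/3)·(5) = 13/2.

13/2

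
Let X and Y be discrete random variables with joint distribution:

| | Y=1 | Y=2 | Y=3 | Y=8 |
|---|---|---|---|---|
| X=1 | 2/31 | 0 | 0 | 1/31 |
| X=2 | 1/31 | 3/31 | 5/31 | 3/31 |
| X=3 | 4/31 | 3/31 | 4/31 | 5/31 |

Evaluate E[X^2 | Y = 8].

P(Y = 8) = 9/31.
Σ X^2·P over the event = 1·(1/31) + 4·(3/31) + 9·(5/31) = 58/31.
E[X^2 | Y = 8] = (58/31) / (9/31) = 58/9.

58/9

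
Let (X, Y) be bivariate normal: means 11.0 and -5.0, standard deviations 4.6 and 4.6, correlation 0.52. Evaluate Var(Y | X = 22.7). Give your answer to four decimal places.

The conditional variance in a bivariate normal is σ_Y²(1 − ρ²), independent of x.
Var(Y | X=22.7) = (4.6)²·(1 − (0.52)²) = 21.16·0.7296 = 15.4383.

15.4383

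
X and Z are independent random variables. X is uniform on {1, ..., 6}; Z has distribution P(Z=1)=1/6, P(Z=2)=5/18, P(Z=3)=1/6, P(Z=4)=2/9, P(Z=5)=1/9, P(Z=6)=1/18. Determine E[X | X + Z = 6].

54/17

P(X + Z = 6) = 17/108.
Summing X·P(x,y) over outcomes with X + Z = 6 gives 1/2.
E[X | X + Z = 6] = (1/2) / (17/108) = 54/17.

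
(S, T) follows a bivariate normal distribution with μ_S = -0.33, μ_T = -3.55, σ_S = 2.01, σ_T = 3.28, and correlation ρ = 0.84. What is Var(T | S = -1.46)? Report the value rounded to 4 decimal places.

For a bivariate normal, Var(T | S=x) = σ_T²(1 − ρ²).
Var(T | S=-1.46) = (3.28)²·(1 − (0.84)²) = 10.7584·0.2944 = 3.1673.

3.1673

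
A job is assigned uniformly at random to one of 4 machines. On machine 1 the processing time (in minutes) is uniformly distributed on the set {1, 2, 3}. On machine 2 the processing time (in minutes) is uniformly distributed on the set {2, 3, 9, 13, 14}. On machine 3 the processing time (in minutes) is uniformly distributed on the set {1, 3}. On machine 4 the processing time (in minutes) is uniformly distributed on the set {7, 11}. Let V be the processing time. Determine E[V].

53/10

E[V | machine 1] = (1+2+3)/3 = 2.
E[V | machine 2] = (2+3+9+13+14)/5 = 41/5.
E[V | machine 3] = (1+3)/2 = 2.
E[V | machine 4] = (7+11)/2 = 9.
E[V] = (1/4)·(2) + (1/4)·(41/5) + (1/4)·(2) + (1/4)·(9) = 53/10.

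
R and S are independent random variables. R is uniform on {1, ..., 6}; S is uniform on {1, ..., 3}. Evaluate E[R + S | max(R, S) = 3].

Outcomes with max(R, S) = 3: (1,3), (2,3), (3,1), (3,2), (3,3), each with probability 1/18.
E[R + S | max(R, S) = 3] = (4 + 5 + 4 + 5 + 6) / 5 = 24/5.

24/5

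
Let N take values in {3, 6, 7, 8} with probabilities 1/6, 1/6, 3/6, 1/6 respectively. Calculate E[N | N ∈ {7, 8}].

P(N ∈ {7, 8}) = 2/3.
Σ over the event: 7·1/2 + 8·1/6 = 29/6.
E[N | N ∈ {7, 8}] = (29/6) / (2/3) = 29/4.

29/4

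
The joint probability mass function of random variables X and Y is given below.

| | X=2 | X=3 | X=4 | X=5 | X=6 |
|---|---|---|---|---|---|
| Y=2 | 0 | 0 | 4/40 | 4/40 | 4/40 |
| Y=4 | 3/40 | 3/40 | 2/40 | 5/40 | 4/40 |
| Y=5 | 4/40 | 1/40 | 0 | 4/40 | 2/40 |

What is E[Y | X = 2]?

32/7

P(X = 2) = 7/40.
Σ Y·P over the event = 4·(3/40) + 5·(4/40) = 4/5.
E[Y | X = 2] = (4/5) / (7/40) = 32/7.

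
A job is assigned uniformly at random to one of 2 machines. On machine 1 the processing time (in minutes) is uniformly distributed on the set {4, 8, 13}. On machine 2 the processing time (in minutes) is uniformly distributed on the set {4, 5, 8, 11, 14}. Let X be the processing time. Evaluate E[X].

E[X | machine 1] = (4+8+13)/3 = 25/3.
E[X | machine 2] = (4+5+8+11+14)/5 = 42/5.
E[X] = (1/2)·(25/3) + (1/2)·(42/5) = 251/30.

251/30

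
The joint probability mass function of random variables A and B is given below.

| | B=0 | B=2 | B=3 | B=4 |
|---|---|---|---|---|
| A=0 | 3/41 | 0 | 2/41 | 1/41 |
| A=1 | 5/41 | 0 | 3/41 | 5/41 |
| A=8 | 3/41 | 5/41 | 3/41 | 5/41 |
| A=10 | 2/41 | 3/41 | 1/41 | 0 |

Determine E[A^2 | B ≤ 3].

656/15

P(B ≤ 3) = 30/41.
Summing A^2·P(A=x,B=y) over the conditioning event gives 32.
E[A^2 | B ≤ 3] = (32) / (30/41) = 656/15.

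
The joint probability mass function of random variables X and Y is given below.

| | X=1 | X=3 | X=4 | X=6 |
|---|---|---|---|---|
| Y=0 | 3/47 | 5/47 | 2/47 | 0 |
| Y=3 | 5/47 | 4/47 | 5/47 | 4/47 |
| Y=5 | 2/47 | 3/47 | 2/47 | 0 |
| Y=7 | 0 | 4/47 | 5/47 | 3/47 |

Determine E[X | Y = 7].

P(Y = 7) = 12/47.
Σ X·P over the event = 3·(4/47) + 4·(5/47) + 6·(3/47) = 50/47.
E[X | Y = 7] = (50/47) / (12/47) = 25/6.

25/6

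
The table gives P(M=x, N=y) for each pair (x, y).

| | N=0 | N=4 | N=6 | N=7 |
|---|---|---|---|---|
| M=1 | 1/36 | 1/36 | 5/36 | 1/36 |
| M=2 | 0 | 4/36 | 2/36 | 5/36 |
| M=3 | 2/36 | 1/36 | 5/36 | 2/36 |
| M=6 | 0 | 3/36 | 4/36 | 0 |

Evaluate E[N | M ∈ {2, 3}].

37/7

P(M ∈ {2, 3}) = 7/12.
Σ N·P over the event = 4·(4/36) + 6·(2/36) + 7·(5/36) + 0·(2/36) + 4·(1/36) + 6·(5/36) + 7·(2/36) = 37/12.
E[N | M ∈ {2, 3}] = (37/12) / (7/12) = 37/7.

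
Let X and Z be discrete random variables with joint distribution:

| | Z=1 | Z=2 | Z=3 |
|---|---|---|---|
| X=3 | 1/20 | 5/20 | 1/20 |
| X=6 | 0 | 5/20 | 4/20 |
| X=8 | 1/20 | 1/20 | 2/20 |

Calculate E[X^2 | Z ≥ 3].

P(Z ≥ 3) = 7/20.
Σ X^2·P over the event = 9·(1/20) + 36·(4/20) + 64·(2/20) = 281/20.
E[X^2 | Z ≥ 3] = (281/20) / (7/20) = 281/7.

281/7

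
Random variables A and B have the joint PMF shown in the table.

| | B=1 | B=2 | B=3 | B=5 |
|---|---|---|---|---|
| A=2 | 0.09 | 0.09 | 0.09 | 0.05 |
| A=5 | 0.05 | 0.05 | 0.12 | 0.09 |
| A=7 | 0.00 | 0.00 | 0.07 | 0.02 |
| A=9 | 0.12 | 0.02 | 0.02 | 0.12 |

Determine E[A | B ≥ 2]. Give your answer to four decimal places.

P(B ≥ 2) = 0.74.
Summing A·P(A=x,B=y) over the conditioning event gives 3.83.
E[A | B ≥ 2] = (3.83) / (0.74) = 5.1757.

5.1757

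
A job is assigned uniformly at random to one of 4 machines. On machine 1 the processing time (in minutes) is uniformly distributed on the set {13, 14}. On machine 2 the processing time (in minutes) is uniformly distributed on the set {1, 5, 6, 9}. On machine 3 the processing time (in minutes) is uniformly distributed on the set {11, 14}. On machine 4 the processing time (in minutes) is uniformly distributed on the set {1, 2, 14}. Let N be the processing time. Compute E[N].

E[N | machine 1] = (13+14)/2 = 27/2.
E[N | machine 2] = (1+5+6+9)/4 = 21/4.
E[N | machine 3] = (11+14)/2 = 25/2.
E[N | machine 4] = (1+2+14)/3 = 17/3.
E[N] = (1/4)·(27/2) + (1/4)·(21/4) + (1/4)·(25/2) + (1/4)·(17/3) = 443/48.

443/48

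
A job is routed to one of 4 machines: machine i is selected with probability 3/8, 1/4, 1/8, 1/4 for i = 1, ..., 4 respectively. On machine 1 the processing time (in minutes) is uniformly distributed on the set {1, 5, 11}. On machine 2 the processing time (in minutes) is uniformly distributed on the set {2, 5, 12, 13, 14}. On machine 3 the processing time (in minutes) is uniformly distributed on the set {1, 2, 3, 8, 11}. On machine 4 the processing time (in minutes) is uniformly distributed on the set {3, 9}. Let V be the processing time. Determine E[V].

E[V | machine 1] = (1+5+11)/3 = 17/3.
E[V | machine 2] = (2+5+12+13+14)/5 = 46/5.
E[V | machine 3] = (1+2+3+8+11)/5 = 5.
E[V | machine 4] = (3+9)/2 = 6.
E[V] = (3/8)·(17/3) + (1/4)·(46/5) + (1/8)·(5) + (1/4)·(6) = 131/20.

131/20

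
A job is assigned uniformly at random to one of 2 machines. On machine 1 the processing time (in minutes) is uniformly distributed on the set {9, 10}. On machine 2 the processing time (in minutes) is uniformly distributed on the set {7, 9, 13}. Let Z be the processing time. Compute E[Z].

115/12

E[Z | machine 1] = (9+10)/2 = 19/2.
E[Z | machine 2] = (7+9+13)/3 = 29/3.
By the law of total expectation,
E[Z] = (1/2)·(19/2) + (1/2)·(29/3) = 115/12.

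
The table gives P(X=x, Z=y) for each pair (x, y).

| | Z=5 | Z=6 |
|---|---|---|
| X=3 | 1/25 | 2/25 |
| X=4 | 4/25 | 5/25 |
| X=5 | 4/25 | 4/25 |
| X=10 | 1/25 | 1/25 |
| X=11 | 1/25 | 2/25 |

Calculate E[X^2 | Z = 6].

270/7

P(Z = 6) = 14/25.
Σ X^2·P over the event = 9·(2/25) + 16·(5/25) + 25·(4/25) + 100·(1/25) + 121·(2/25) = 108/5.
E[X^2 | Z = 6] = (108/5) / (14/25) = 270/7.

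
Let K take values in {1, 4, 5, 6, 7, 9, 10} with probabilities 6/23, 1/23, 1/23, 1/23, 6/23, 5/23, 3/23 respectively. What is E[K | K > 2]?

132/17

P(K > 2) = 17/23.
Σ over the event: 4·1/23 + 5·1/23 + 6·1/23 + 7·6/23 + 9·5/23 + 10·3/23 = 132/23.
E[K | K > 2] = (132/23) / (17/23) = 132/17.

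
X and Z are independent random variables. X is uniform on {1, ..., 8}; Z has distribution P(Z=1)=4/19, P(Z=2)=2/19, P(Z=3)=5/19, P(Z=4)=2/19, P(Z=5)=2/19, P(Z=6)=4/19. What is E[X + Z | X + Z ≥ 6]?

1069/118

P(X + Z ≥ 6) = 59/76.
Summing (X+Z)·P(x,y) over outcomes with X + Z ≥ 6 gives 1069/152.
E[X + Z | X + Z ≥ 6] = (1069/152) / (59/76) = 1069/118.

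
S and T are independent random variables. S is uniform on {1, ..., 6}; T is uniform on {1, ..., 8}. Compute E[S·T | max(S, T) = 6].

216/11

P(max(S, T) = 6) = 11/48.
Summing ST·P(x,y) over outcomes with max(S, T) = 6 gives 9/2.
E[S·T | max(S, T) = 6] = (9/2) / (11/48) = 216/11.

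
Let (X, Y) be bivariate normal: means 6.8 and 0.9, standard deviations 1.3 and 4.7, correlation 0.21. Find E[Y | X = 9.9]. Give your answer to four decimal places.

3.2536

The regression of Y on X has slope ρ·σ_Y/σ_X and passes through (μ_X, μ_Y).
E[Y | X=9.9] = 0.9 + (0.21)·(4.7/1.3)·(9.9 − (6.8)) = 0.9 + (0.75923)·(3.1) = 3.2536.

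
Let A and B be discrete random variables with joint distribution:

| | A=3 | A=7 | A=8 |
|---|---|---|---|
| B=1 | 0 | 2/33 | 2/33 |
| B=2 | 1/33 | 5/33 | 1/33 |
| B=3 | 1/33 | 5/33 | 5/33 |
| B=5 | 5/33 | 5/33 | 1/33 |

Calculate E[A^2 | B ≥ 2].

P(B ≥ 2) = 29/33.
Summing A^2·P(A=x,B=y) over the conditioning event gives 1246/33.
E[A^2 | B ≥ 2] = (1246/33) / (29/33) = 1246/29.

1246/29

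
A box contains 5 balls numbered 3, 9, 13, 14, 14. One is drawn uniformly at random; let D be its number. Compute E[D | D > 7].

25/2

P(D > 7) = 4/5.
Σ over the event: 9·1/5 + 13·1/5 + 14·2/5 = 10.
E[D | D > 7] = (10) / (4/5) = 25/2.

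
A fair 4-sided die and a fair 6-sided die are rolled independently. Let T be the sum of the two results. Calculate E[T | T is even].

6

P(T is even) = 1/2.
Σ over the event: 2·1/24 + 4·1/8 + 6·1/6 + 8·1/8 + 10·1/24 = 3.
E[T | T is even] = (3) / (1/2) = 6.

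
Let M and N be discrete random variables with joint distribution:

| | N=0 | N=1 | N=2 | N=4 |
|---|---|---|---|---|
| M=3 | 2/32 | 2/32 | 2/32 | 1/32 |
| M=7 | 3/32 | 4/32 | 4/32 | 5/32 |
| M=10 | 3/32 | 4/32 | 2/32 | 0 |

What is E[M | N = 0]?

P(N = 0) = 1/4.
Σ M·P over the event = 3·(2/32) + 7·(3/32) + 10·(3/32) = 57/32.
E[M | N = 0] = (57/32) / (1/4) = 57/8.

57/8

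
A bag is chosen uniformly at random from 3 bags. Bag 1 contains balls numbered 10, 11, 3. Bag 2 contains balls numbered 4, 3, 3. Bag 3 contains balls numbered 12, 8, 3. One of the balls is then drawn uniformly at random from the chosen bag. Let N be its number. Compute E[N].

E[N | bag 1] = (10+11+3)/3 = 8.
E[N | bag 2] = (4+3+3)/3 = 10/3.
E[N | bag 3] = (12+8+3)/3 = 23/3.
E[N] = (1/3)·(8) + (1/3)·(10/3) + (1/3)·(23/3) = 19/3.

19/3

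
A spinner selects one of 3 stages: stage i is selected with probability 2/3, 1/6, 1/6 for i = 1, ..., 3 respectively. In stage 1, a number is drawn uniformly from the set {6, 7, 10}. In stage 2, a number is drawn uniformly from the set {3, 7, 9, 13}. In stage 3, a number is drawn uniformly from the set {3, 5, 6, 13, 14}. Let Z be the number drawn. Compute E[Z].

703/90

E[Z | stage 1] = (6+7+10)/3 = 23/3.
E[Z | stage 2] = (3+7+9+13)/4 = 8.
E[Z | stage 3] = (3+5+6+13+14)/5 = 41/5.
By the law of total expectation,
E[Z] = (2/3)·(23/3) + (1/6)·(8) + (1/6)·(41/5) = 703/90.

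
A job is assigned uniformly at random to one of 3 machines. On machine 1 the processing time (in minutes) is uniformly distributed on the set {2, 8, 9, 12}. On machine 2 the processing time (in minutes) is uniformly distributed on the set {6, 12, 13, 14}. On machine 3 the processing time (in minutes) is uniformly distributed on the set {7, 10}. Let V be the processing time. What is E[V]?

E[V | machine 1] = (2+8+9+12)/4 = 31/4.
E[V | machine 2] = (6+12+13+14)/4 = 45/4.
E[V | machine 3] = (7+10)/2 = 17/2.
E[V] = (1/3)·(31/4) + (1/3)·(45/4) + (1/3)·(17/2) = 55/6.

55/6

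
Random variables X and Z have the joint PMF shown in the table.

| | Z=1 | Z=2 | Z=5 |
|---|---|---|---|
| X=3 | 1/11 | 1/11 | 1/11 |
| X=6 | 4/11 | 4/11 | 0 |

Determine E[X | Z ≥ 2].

5

P(Z ≥ 2) = 6/11.
Σ X·P over the event = 3·(1/11) + 3·(1/11) + 6·(4/11) = 30/11.
E[X | Z ≥ 2] = (30/11) / (6/11) = 5.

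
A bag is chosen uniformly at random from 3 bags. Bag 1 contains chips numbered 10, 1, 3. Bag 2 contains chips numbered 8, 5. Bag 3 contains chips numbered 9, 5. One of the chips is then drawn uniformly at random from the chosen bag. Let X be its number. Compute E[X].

109/18

E[X | bag 1] = (10+1+3)/3 = 14/3.
E[X | bag 2] = (8+5)/2 = 13/2.
E[X | bag 3] = (9+5)/2 = 7.
By the law of total expectation,
E[X] = (1/3)·(14/3) + (1/3)·(13/2) + (1/3)·(7) = 109/18.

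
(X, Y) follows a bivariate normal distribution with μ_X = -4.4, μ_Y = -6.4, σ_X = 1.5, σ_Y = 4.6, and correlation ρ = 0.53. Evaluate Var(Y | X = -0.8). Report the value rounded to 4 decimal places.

The conditional variance in a bivariate normal is σ_Y²(1 − ρ²), independent of x.
Var(Y | X=-0.8) = (4.6)²·(1 − (0.53)²) = 21.16·0.7191 = 15.2162.

15.2162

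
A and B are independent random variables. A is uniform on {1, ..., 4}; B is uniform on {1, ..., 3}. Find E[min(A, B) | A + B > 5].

Outcomes with A + B > 5: (3,3), (4,2), (4,3), each with probability 1/12.
E[min(A, B) | A + B > 5] = (3 + 2 + 3) / 3 = 8/3.

8/3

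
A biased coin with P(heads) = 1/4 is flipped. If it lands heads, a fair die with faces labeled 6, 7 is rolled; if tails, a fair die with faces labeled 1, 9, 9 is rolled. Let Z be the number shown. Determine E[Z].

E[Z | heads] = (6+7)/2 = 13/2.
E[Z | tails] = (1+9+9)/3 = 19/3.
By the law of total expectation,
E[Z] = (1/4)·(13/2) + (3/4)·(19/3) = 51/8.

51/8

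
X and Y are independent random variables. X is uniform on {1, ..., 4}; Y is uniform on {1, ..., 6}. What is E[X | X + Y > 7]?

P(X + Y > 7) = 1/4.
Summing X·P(x,y) over outcomes with X + Y > 7 gives 5/6.
E[X | X + Y > 7] = (5/6) / (1/4) = 10/3.

10/3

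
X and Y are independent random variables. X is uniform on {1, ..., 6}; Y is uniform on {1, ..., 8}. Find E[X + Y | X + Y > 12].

40/3

P(X + Y > 12) = 1/16.
Summing (X+Y)·P(x,y) over outcomes with X + Y > 12 gives 5/6.
E[X + Y | X + Y > 12] = (5/6) / (1/16) = 40/3.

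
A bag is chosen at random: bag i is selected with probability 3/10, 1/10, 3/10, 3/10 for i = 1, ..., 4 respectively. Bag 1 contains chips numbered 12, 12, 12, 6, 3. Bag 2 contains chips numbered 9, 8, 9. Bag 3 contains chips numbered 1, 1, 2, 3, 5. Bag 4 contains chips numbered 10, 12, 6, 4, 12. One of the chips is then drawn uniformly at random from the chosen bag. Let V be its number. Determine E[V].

1039/150

E[V | bag 1] = (12+12+12+6+3)/5 = 9.
E[V | bag 2] = (9+8+9)/3 = 26/3.
E[V | bag 3] = (1+1+2+3+5)/5 = 12/5.
E[V | bag 4] = (10+12+6+4+12)/5 = 44/5.
E[V] = (3/10)·(9) + (1/10)·(26/3) + (3/10)·(12/5) + (3/10)·(44/5) = 1039/150.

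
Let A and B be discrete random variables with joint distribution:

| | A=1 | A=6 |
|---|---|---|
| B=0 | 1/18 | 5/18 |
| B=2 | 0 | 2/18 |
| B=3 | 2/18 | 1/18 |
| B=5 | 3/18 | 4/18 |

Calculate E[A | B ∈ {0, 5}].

P(B ∈ {0, 5}) = 13/18.
Σ A·P over the event = 1·(1/18) + 1·(3/18) + 6·(5/18) + 6·(4/18) = 29/9.
E[A | B ∈ {0, 5}] = (29/9) / (13/18) = 58/13.

58/13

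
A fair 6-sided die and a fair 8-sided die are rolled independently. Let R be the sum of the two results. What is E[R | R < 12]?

22/3

P(R < 12) = 7/8.
E[R | R < 12] = (77/12) / (7/8) = 22/3.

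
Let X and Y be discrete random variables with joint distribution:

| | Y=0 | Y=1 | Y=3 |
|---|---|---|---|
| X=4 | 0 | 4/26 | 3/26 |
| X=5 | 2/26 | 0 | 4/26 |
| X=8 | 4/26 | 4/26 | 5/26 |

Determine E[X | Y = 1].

6

P(Y = 1) = 4/13.
Σ X·P over the event = 4·(4/26) + 8·(4/26) = 24/13.
E[X | Y = 1] = (24/13) / (4/13) = 6.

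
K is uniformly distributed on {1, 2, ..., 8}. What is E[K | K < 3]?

3/2

Given K < 3, K is equally likely to be any of {1, 2}.
E[K | K < 3] = (1 + 2) / 2 = 3/2.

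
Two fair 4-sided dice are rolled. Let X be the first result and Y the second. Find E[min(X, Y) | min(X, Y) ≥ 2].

Outcomes with min(X, Y) ≥ 2: (2,2), (2,3), (2,4), (3,2), (3,3), (3,4), (4,2), (4,3), (4,4), each with probability 1/16.
E[min(X, Y) | min(X, Y) ≥ 2] = (2 + 2 + 2 + 2 + 3 + 3 + 2 + 3 + 4) / 9 = 23/9.

23/9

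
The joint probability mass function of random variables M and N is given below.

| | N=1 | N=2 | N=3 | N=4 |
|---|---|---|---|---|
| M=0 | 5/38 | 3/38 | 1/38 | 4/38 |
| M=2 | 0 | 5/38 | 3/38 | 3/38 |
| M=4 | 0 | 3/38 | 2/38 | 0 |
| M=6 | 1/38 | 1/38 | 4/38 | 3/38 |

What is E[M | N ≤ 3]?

P(N ≤ 3) = 14/19.
Summing M·P(M=x,N=y) over the conditioning event gives 36/19.
E[M | N ≤ 3] = (36/19) / (14/19) = 18/7.

18/7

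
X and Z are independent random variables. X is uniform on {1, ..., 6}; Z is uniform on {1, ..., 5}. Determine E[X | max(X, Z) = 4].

P(max(X, Z) = 4) = 7/30.
Summing X·P(x,y) over outcomes with max(X, Z) = 4 gives 11/15.
E[X | max(X, Z) = 4] = (11/15) / (7/30) = 22/7.

22/7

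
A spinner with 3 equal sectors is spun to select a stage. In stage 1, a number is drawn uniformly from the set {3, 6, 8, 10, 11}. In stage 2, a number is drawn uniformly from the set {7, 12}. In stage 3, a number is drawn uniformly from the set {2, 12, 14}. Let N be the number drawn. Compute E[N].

E[N | stage 1] = (3+6+8+10+11)/5 = 38/5.
E[N | stage 2] = (7+12)/2 = 19/2.
E[N | stage 3] = (2+12+14)/3 = 28/3.
By the law of total expectation,
E[N] = (1/3)·(38/5) + (1/3)·(19/2) + (1/3)·(28/3) = 793/90.

793/90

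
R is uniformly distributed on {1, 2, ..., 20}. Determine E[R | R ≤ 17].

9

P(R ≤ 17) = 17/20.
E[R | R ≤ 17] = (153/20) / (17/20) = 9.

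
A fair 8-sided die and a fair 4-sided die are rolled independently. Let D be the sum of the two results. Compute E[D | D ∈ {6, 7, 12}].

P(D ∈ {6, 7, 12}) = 9/32.
Σ over the event: 6·1/8 + 7·1/8 + 12·1/32 = 2.
E[D | D ∈ {6, 7, 12}] = (2) / (9/32) = 64/9.

64/9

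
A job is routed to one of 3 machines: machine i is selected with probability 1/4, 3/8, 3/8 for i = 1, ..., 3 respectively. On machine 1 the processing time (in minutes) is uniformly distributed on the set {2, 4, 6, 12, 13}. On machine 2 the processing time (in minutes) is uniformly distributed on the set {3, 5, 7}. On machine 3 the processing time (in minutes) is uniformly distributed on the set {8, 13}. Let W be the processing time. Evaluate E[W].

613/80

E[W | machine 1] = (2+4+6+12+13)/5 = 37/5.
E[W | machine 2] = (3+5+7)/3 = 5.
E[W | machine 3] = (8+13)/2 = 21/2.
E[W] = (1/4)·(37/5) + (3/8)·(5) + (3/8)·(21/2) = 613/80.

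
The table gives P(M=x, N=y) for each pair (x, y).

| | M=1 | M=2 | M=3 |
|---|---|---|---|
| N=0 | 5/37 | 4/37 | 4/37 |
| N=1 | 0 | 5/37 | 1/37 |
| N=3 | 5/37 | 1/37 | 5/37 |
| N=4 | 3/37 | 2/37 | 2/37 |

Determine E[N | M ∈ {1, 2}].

P(M ∈ {1, 2}) = 25/37.
Summing N·P(M=x,N=y) over the conditioning event gives 43/37.
E[N | M ∈ {1, 2}] = (43/37) / (25/37) = 43/25.

43/25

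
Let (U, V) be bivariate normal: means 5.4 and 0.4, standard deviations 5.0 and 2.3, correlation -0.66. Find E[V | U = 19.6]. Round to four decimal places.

-3.9111

For a bivariate normal, E[V | U=x] = μ_V + ρ·(σ_V/σ_U)·(x − μ_U).
E[V | U=19.6] = 0.4 + (-0.66)·(2.3/5.0)·(19.6 − (5.4)) = 0.4 + (-0.3036)·(14.2) = -3.9111.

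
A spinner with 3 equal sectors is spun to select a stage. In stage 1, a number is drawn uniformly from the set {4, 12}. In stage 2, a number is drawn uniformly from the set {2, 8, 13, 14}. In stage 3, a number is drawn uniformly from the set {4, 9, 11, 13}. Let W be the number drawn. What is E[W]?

53/6

E[W | stage 1] = (4+12)/2 = 8.
E[W | stage 2] = (2+8+13+14)/4 = 37/4.
E[W | stage 3] = (4+9+11+13)/4 = 37/4.
By the law of total expectation,
E[W] = (1/3)·(8) + (1/3)·(37/4) + (1/3)·(37/4) = 53/6.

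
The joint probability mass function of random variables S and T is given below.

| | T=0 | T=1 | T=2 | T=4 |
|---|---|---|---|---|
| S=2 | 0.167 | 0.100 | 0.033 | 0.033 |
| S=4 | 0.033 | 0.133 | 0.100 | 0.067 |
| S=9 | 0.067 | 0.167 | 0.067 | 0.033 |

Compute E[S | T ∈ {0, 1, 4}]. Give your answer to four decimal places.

4.9188

P(T ∈ {0, 1, 4}) = 0.800.
Summing S·P(S=x,T=y) over the conditioning event gives 3.935.
E[S | T ∈ {0, 1, 4}] = (3.935) / (0.800) = 4.9188.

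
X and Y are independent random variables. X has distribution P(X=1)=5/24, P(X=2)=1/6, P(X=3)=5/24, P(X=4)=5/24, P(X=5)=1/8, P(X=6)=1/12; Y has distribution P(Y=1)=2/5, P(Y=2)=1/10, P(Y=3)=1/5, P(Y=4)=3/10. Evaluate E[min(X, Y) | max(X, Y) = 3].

86/53

P(max(X, Y) = 3) = 53/240.
Summing min(X,Y)·P(x,y) over outcomes with max(X, Y) = 3 gives 43/120.
E[min(X, Y) | max(X, Y) = 3] = (43/120) / (53/240) = 86/53.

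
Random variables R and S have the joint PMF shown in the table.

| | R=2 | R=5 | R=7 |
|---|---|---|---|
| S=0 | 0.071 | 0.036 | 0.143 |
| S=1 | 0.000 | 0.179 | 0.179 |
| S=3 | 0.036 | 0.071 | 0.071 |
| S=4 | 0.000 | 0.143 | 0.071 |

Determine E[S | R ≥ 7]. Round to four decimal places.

P(R ≥ 7) = 0.464.
Σ S·P over the event = 0·(0.143) + 1·(0.179) + 3·(0.071) + 4·(0.071) = 0.676.
E[S | R ≥ 7] = (0.676) / (0.464) = 1.4569.

1.4569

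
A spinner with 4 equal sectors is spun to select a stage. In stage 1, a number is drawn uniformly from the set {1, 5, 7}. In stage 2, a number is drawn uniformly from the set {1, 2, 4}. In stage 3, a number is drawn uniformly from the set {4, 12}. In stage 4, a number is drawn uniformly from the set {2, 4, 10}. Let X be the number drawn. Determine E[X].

5

E[X | stage 1] = (1+5+7)/3 = 13/3.
E[X | stage 2] = (1+2+4)/3 = 7/3.
E[X | stage 3] = (4+12)/2 = 8.
E[X | stage 4] = (2+4+10)/3 = 16/3.
By the law of total expectation,
E[X] = (1/4)·(13/3) + (1/4)·(7/3) + (1/4)·(8) + (1/4)·(16/3) = 5.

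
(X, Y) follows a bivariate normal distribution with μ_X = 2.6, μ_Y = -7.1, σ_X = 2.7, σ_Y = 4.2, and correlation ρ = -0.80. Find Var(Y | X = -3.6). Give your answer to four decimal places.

The conditional variance in a bivariate normal is σ_Y²(1 − ρ²), independent of x.
Var(Y | X=-3.6) = (4.2)²·(1 − (-0.80)²) = 17.64·0.36 = 6.3504.

6.3504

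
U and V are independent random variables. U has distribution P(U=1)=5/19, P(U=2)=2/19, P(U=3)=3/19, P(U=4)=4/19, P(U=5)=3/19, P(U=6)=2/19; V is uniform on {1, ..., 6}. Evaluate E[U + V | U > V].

95/14

P(U > V) = 7/19.
Summing (U+V)·P(x,y) over outcomes with U > V gives 5/2.
E[U + V | U > V] = (5/2) / (7/19) = 95/14.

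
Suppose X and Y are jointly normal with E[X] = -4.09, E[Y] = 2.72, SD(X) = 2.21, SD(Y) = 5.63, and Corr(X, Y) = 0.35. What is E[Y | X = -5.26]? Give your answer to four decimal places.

E[Y | X=x] = μ_Y + ρ(σ_Y/σ_X)(x − μ_X) for jointly normal variables.
E[Y | X=-5.26] = 2.72 + (0.35)·(5.63/2.21)·(-5.26 − (-4.09)) = 2.72 + (0.89163)·(-1.17) = 1.6768.

1.6768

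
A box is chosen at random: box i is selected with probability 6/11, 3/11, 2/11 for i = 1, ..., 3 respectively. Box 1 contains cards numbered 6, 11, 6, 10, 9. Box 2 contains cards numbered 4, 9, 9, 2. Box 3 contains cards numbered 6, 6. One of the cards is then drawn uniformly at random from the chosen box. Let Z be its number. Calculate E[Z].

E[Z | box 1] = (6+11+6+10+9)/5 = 42/5.
E[Z | box 2] = (4+9+9+2)/4 = 6.
E[Z | box 3] = (6+6)/2 = 6.
By the law of total expectation,
E[Z] = (6/11)·(42/5) + (3/11)·(6) + (2/11)·(6) = 402/55.

402/55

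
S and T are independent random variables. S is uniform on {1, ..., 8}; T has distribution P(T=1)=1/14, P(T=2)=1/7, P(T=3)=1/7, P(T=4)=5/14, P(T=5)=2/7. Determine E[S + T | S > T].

576/61

P(S > T) = 61/112.
Summing (S+T)·P(x,y) over outcomes with S > T gives 36/7.
E[S + T | S > T] = (36/7) / (61/112) = 576/61.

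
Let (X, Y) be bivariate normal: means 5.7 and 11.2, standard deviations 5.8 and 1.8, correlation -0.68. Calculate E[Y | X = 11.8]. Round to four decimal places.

E[Y | X=x] = μ_Y + ρ(σ_Y/σ_X)(x − μ_X) for jointly normal variables.
E[Y | X=11.8] = 11.2 + (-0.68)·(1.8/5.8)·(11.8 − (5.7)) = 11.2 + (-0.21103)·(6.1) = 9.9127.

9.9127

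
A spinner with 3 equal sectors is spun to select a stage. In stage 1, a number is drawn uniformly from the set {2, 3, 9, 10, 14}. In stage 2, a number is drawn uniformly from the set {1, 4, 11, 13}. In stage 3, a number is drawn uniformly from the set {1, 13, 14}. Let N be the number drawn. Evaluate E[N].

E[N | stage 1] = (2+3+9+10+14)/5 = 38/5.
E[N | stage 2] = (1+4+11+13)/4 = 29/4.
E[N | stage 3] = (1+13+14)/3 = 28/3.
By the law of total expectation,
E[N] = (1/3)·(38/5) + (1/3)·(29/4) + (1/3)·(28/3) = 1451/180.

1451/180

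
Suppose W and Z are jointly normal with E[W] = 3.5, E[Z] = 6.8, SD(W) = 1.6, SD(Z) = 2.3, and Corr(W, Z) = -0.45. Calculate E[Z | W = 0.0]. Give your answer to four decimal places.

9.0641

E[Z | W=x] = μ_Z + ρ(σ_Z/σ_W)(x − μ_W) for jointly normal variables.
E[Z | W=0.0] = 6.8 + (-0.45)·(2.3/1.6)·(0.0 − (3.5)) = 6.8 + (-0.646875)·(-3.5) = 9.0641.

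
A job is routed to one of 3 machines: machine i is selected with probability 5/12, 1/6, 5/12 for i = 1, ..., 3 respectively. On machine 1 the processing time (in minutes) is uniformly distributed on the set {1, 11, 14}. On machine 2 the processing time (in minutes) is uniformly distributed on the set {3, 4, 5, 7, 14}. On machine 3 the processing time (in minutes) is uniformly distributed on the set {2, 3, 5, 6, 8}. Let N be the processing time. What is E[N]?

302/45

E[N | machine 1] = (1+11+14)/3 = 26/3.
E[N | machine 2] = (3+4+5+7+14)/5 = 33/5.
E[N | machine 3] = (2+3+5+6+8)/5 = 24/5.
By the law of total expectation,
E[N] = (5/12)·(26/3) + (1/6)·(33/5) + (5/12)·(24/5) = 302/45.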